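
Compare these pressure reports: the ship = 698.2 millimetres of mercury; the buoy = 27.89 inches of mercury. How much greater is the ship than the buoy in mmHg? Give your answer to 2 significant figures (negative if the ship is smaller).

-10 mmHg

the buoy: 27.89 inHg = 708.41 mmHg.
Difference: 698.20 − 708.41 = -10 mmHg.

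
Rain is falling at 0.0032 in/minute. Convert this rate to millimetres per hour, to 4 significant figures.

0.0032 in/minute × 25.4 mm/in × 60 minute/hour = 4.877 mm/hour.

4.877 mm/hour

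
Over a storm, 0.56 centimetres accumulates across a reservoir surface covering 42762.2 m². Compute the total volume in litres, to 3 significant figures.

239000 litres

Depth: 0.56 cm × 10 = 5.6 mm.
1 mm over 1 m² is 1 L, so volume = 5.6 × 42762.2 = 239468.32 L ≈ 239000 L.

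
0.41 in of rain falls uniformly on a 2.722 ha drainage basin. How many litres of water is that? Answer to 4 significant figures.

Depth: 0.41 in × 25.4 = 10.414 mm.
Area: 2.722 ha = 27220 m².
1 mm over 1 m² is 1 L, so volume = 10.414 × 27220 = 283469.08 L ≈ 283500 L.

283500 litres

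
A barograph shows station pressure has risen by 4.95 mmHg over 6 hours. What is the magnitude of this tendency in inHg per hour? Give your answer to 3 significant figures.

4.95 mmHg / 6 h × 0.0393701 inHg/mmHg = 0.0325 inHg/h.

0.0325 inHg per hour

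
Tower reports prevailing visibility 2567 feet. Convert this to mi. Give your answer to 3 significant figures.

1 ft = 0.000189394 SM, so 2567 × 0.000189394 = 0.486 SM.

0.486 SM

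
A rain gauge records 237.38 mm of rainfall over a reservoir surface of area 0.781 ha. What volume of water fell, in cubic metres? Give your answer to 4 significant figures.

Area: 0.781 ha = 7810 m².
1 mm over 1 m² is 1 L, so volume = 237.38 × 7810 = 1853937.8 L = 1854 m³.

1854 cubic metres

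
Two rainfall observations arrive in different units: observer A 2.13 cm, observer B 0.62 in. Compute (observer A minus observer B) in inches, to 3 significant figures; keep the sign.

0.219 in

observer A: 2.13 cm = 0.83858 in.
Difference: 0.83858 − 0.62000 = 0.219 in.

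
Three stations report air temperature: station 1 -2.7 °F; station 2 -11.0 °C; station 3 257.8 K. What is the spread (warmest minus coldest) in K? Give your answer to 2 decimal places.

station 1: -2.7 °F = -19.278 °C.
station 3: 257.8 K = -15.350 °C.
Spread: (-11.000) − (-19.278) = 8.278 °C.

8.28 K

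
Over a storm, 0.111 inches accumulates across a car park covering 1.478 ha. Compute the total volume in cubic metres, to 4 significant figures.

Depth: 0.111 in × 25.4 = 2.8194 mm.
Area: 1.478 ha = 14780 m².
1 mm over 1 m² is 1 L, so volume = 2.8194 × 14780 = 41670.732 L = 41.67 m³.

41.67 cubic metres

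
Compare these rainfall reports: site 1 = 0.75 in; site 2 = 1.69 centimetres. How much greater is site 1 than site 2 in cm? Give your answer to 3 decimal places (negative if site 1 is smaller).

site 1: 0.75 in = 1.90500 cm.
Difference: 1.90500 − 1.69000 = 0.215 cm.

0.215 cm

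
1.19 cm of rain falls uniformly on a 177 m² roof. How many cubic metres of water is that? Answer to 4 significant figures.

Depth: 1.19 cm × 10 = 11.9 mm.
1 mm over 1 m² is 1 L, so volume = 11.9 × 177 = 2106.3 L = 2.106 m³.

2.106 cubic metres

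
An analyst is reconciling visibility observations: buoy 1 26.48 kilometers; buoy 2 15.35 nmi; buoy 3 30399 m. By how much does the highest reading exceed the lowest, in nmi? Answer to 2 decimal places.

buoy 1: 26.48 km = 14.2981 nmi.
buoy 3: 30399 m = 16.4141 nmi.
Spread: 16.4141 − 14.2981 = 2.12 nmi.

2.12 nmi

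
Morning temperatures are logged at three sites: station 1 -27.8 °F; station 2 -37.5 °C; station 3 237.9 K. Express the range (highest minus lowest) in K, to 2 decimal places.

station 1: -27.8 °F = -33.222 °C.
station 3: 237.9 K = -35.250 °C.
Spread: (-33.222) − (-37.500) = 4.278 °C.

4.28 K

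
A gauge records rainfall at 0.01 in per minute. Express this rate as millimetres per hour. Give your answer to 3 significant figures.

0.01 in/minute × 25.4 mm/in × 60 minute/hour = 15.2 mm/hour.

15.2 mm/hour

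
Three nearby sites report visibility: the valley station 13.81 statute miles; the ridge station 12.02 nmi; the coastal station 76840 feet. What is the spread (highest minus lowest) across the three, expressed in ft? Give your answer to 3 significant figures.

the valley station: 13.81 SM = 72916.80 ft.
the ridge station: 12.02 nmi = 73034.91 ft.
Spread: 76840.00 − 72916.80 = 3920 ft.

3920 ft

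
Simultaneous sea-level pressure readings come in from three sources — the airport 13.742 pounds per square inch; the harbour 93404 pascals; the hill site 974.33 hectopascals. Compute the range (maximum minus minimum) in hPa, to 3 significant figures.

the airport: 13.742 psi = 947.478 hPa.
the harbour: 93404 Pa = 934.040 hPa.
Spread: 974.330 − 934.040 = 40.3 hPa.

40.3 hPa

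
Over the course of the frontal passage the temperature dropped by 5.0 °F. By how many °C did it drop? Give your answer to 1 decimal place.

2.8 °C

A change of 1 °C equals a change of 1.8 °F: Δ°C = 5.0 × 0.5556 = 2.8 °C.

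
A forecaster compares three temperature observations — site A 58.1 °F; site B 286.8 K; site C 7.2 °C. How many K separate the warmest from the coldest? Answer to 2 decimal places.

7.30 K

site A: 58.1 °F = 14.500 °C.
site B: 286.8 K = 13.650 °C.
Spread: 14.500 − 7.200 = 7.300 °C.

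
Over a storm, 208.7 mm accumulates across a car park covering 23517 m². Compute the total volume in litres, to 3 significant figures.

4910000 litres

1 mm over 1 m² is 1 L, so volume = 208.7 × 23517 = 4907997.9 L ≈ 4910000 L.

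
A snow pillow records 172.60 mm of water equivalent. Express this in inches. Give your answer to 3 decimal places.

1 mm = 0.0393701 in, so 172.60 × 0.0393701 = 6.795 in.

6.795 in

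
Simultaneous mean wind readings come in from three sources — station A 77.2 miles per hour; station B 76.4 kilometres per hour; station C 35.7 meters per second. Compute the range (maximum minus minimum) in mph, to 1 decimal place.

32.4 mph

station B: 76.4 km/h = 47.473 mph.
station C: 35.7 m/s = 79.859 mph.
Spread: 79.859 − 47.473 = 32.4 mph.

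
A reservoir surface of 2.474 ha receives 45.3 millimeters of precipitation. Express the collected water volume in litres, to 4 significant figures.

1121000 litres

Area: 2.474 ha = 24740 m².
1 mm over 1 m² is 1 L, so volume = 45.3 × 24740 = 1120722 L ≈ 1121000 L.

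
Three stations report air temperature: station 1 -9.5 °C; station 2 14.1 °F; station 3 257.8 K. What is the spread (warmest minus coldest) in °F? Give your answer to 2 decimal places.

station 2: 14.1 °F = -9.944 °C.
station 3: 257.8 K = -15.350 °C.
Spread: (-9.500) − (-15.350) = 5.850 °C = 10.53 °F.

10.53 °F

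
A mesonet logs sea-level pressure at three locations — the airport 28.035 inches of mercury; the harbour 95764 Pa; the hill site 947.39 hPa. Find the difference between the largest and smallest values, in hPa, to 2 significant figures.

the airport: 28.035 inHg = 949.37 hPa.
the harbour: 95764 Pa = 957.64 hPa.
Spread: 957.64 − 947.39 = 10 hPa.

10 hPa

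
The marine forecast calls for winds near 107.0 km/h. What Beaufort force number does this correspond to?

107.0 km/h = 29.7 m/s, which is Beaufort 11 (violent storm, 28.5–32.6 m/s).

Beaufort force 11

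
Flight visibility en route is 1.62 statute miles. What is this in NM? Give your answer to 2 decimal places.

1 SM = 0.868976 nmi, so 1.62 × 0.868976 = 1.41 nmi.

1.41 nmi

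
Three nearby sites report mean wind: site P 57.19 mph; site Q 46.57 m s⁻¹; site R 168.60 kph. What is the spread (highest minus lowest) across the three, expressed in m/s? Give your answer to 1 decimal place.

21.3 m/s

site P: 57.19 mph = 25.566 m/s.
site R: 168.60 km/h = 46.833 m/s.
Spread: 46.833 − 25.566 = 21.3 m/s.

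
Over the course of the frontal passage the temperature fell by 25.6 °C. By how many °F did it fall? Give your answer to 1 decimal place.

A change of 1 °C equals a change of 1.8 °F: Δ°F = 25.6 × 1.8 = 46.1 °F.

46.1 °F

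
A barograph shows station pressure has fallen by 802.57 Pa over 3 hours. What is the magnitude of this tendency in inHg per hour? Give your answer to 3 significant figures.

802.57 Pa / 3 h × 0.0002953 inHg/Pa = 0.0790 inHg/h.

0.0790 inHg per hour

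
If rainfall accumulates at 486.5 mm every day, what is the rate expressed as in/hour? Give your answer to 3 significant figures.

486.5 mm/day × 0.0393701 in/mm × 0.0416667 day/hour = 0.798 in/hour.

0.798 in/hour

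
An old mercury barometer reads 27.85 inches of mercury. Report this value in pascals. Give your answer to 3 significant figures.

94300 Pa

1 inHg = 3386.39 Pa, so 27.85 × 3386.39 = 94300 Pa.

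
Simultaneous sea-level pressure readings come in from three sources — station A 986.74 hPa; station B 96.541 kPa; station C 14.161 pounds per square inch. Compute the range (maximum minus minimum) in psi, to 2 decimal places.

station A: 986.74 hPa = 14.3115 psi.
station B: 96.541 kPa = 14.0021 psi.
Spread: 14.3115 − 14.0021 = 0.31 psi.

0.31 psi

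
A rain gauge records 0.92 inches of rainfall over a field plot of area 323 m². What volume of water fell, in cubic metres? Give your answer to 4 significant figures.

7.548 cubic metres

Depth: 0.92 in × 25.4 = 23.368 mm.
1 mm over 1 m² is 1 L, so volume = 23.368 × 323 = 7547.864 L = 7.548 m³.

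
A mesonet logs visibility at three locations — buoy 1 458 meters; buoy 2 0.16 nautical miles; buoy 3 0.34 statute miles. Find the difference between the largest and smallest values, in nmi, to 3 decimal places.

0.135 nmi

buoy 1: 458 m = 0.24730 nmi.
buoy 3: 0.34 SM = 0.29545 nmi.
Spread: 0.29545 − 0.16000 = 0.135 nmi.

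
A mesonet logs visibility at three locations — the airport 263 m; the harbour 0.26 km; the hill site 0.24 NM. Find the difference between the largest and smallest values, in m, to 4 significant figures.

184.5 m

the harbour: 0.26 km = 260.000 m.
the hill site: 0.24 nmi = 444.480 m.
Spread: 444.480 − 260.000 = 184.5 m.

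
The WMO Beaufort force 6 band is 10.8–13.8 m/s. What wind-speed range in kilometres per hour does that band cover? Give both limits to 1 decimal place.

10.8–13.8 m/s × 3.6 = 38.9–49.7 km/h.

38.9 to 49.7 km/h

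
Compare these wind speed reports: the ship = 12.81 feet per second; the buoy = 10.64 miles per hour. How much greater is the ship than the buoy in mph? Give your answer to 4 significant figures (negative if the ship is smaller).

-1.906 mph

the ship: 12.81 ft/s = 8.73409 mph.
Difference: 8.73409 − 10.64000 = -1.906 mph.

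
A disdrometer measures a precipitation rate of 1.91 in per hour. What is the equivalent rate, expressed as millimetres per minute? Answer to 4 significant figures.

0.8086 mm/minute

1.91 in/hour × 25.4 mm/in × 0.0166667 hour/minute = 0.8086 mm/minute.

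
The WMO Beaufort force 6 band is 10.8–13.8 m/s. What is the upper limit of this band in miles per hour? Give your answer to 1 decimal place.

10.8–13.8 m/s × 2.237 = 24.2–30.9 mph.

30.9 mph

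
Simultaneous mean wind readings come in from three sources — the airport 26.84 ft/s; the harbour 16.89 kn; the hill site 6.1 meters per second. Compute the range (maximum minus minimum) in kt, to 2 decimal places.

the airport: 26.84 ft/s = 15.9023 kt.
the hill site: 6.1 m/s = 11.8575 kt.
Spread: 16.8900 − 11.8575 = 5.03 kt.

5.03 kt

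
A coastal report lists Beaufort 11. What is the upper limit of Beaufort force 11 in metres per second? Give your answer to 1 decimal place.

32.6 m/s

Beaufort 11 (violent storm) spans 28.5–32.6 m/s.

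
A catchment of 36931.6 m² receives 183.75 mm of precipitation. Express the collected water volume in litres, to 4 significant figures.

1 mm over 1 m² is 1 L, so volume = 183.75 × 36931.6 = 6786181.5 L ≈ 6786000 L.

6786000 litres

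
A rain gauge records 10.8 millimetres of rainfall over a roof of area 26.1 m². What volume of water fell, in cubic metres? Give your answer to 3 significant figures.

1 mm over 1 m² is 1 L, so volume = 10.8 × 26.1 = 281.88 L = 0.282 m³.

0.282 cubic metres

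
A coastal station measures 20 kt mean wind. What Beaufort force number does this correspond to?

20 kt lies in the Beaufort 5 band (fresh breeze, 17–21 kt).

Beaufort force 5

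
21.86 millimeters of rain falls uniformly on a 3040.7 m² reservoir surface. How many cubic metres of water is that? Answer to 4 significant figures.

1 mm over 1 m² is 1 L, so volume = 21.86 × 3040.7 = 66469.702 L = 66.47 m³.

66.47 cubic metres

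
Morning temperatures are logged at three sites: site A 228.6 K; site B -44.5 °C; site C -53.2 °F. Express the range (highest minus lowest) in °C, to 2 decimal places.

2.83 °C

site A: 228.6 K = -44.550 °C.
site C: -53.2 °F = -47.333 °C.
Spread: (-44.500) − (-47.333) = 2.833 °C.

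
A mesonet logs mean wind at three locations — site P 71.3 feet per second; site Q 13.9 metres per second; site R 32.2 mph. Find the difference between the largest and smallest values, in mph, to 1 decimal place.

17.5 mph

site P: 71.3 ft/s = 48.614 mph.
site Q: 13.9 m/s = 31.093 mph.
Spread: 48.614 − 31.093 = 17.5 mph.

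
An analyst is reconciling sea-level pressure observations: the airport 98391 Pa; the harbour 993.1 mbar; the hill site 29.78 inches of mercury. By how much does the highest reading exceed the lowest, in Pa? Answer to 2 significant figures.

2500 Pa

the harbour: 993.1 mb = 99310.00 Pa.
the hill site: 29.78 inHg = 100846.66 Pa.
Spread: 100846.66 − 98391.00 = 2500 Pa.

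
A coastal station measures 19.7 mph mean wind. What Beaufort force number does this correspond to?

Beaufort force 5

19.7 mph = 8.8 m/s, which is Beaufort 5 (fresh breeze, 8.0–10.7 m/s).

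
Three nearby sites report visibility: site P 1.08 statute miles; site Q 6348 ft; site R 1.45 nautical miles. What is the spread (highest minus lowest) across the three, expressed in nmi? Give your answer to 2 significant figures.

0.51 nmi

site P: 1.08 SM = 0.9385 nmi.
site Q: 6348 ft = 1.0447 nmi.
Spread: 1.4500 − 0.9385 = 0.51 nmi.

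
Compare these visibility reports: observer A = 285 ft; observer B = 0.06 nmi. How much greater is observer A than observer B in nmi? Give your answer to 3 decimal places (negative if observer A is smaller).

-0.013 nmi

observer A: 285 ft = 0.04690 nmi.
Difference: 0.04690 − 0.06000 = -0.013 nmi.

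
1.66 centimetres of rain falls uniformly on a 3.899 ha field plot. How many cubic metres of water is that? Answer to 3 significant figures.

647 cubic metres

Depth: 1.66 cm × 10 = 16.6 mm.
Area: 3.899 ha = 38990 m².
1 mm over 1 m² is 1 L, so volume = 16.6 × 38990 = 647234 L = 647 m³.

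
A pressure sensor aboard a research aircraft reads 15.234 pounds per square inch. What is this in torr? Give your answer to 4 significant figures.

1 psi = 51.7149 mmHg, so 15.234 × 51.7149 = 787.8 mmHg.

787.8 mmHg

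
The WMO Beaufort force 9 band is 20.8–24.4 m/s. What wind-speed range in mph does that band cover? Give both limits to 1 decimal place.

46.5 to 54.6 mph

20.8–24.4 m/s × 2.237 = 46.5–54.6 mph.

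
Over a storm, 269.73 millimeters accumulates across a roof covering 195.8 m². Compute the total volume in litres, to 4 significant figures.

52810 litres

1 mm over 1 m² is 1 L, so volume = 269.73 × 195.8 = 52813.134 L ≈ 52810 L.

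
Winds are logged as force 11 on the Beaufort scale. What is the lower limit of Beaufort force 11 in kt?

Beaufort 11 (violent storm) spans 56–63 knots.

56 kt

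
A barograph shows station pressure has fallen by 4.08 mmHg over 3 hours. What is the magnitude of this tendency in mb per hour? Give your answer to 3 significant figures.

4.08 mmHg / 3 h × 1.33322 mb/mmHg = 1.81 mb/h.

1.81 mb per hour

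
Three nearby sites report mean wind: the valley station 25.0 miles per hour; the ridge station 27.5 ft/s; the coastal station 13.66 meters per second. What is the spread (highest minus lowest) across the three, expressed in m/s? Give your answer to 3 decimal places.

5.278 m/s

the valley station: 25.0 mph = 11.17600 m/s.
the ridge station: 27.5 ft/s = 8.38200 m/s.
Spread: 13.66000 − 8.38200 = 5.278 m/s.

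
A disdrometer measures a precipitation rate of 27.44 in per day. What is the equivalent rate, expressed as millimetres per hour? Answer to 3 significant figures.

29.0 mm/hour

27.44 in/day × 25.4 mm/in × 0.0416667 day/hour = 29.0 mm/hour.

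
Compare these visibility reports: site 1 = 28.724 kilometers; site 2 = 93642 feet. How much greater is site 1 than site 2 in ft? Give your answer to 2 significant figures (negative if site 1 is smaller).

600 ft

site 1: 28.724 km = 94238.85 ft.
Difference: 94238.85 − 93642.00 = 600 ft.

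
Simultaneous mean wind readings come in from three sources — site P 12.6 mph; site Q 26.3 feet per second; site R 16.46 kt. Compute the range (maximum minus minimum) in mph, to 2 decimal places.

6.34 mph

site Q: 26.3 ft/s = 17.9318 mph.
site R: 16.46 kt = 18.9418 mph.
Spread: 18.9418 − 12.6000 = 6.34 mph.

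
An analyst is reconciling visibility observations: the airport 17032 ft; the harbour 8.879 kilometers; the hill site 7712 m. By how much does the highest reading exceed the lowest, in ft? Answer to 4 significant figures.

the harbour: 8.879 km = 29130.58 ft.
the hill site: 7712 m = 25301.84 ft.
Spread: 29130.58 − 17032.00 = 12100 ft.

12100 ft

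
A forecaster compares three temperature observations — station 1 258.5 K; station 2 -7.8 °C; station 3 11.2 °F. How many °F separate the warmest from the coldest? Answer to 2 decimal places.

12.33 °F

station 1: 258.5 K = -14.650 °C.
station 3: 11.2 °F = -11.556 °C.
Spread: (-7.800) − (-14.650) = 6.850 °C = 12.33 °F.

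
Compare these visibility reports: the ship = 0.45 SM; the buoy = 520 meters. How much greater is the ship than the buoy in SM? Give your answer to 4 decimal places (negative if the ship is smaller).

0.1269 SM

the buoy: 520 m = 0.323113 SM.
Difference: 0.450000 − 0.323113 = 0.1269 SM.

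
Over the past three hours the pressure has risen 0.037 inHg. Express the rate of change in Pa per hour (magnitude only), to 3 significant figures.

41.8 Pa per hour

0.037 inHg / 3 h × 3386.39 Pa/inHg = 41.8 Pa/h.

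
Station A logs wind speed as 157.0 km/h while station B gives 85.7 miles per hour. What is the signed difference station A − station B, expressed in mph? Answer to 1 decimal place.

11.9 mph

station A: 157.0 km/h = 97.555 mph.
Difference: 97.555 − 85.700 = 11.9 mph.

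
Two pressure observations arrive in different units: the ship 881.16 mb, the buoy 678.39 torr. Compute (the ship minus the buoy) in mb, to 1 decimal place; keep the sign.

-23.3 mb

the buoy: 678.39 mmHg = 904.446 mb.
Difference: 881.160 − 904.446 = -23.3 mb.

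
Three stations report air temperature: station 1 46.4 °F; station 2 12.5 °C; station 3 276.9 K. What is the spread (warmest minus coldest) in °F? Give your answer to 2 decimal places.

15.75 °F

station 1: 46.4 °F = 8.000 °C.
station 3: 276.9 K = 3.750 °C.
Spread: 12.500 − 3.750 = 8.750 °C = 15.75 °F.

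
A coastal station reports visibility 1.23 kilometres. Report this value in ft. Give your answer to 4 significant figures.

4035 ft

1 km = 3280.84 ft, so 1.23 × 3280.84 = 4035 ft.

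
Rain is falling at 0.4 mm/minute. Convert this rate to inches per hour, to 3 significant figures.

0.4 mm/minute × 0.0393701 in/mm × 60 minute/hour = 0.945 in/hour.

0.945 in/hour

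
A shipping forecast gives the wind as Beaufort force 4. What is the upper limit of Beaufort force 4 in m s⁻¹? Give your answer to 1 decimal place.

Beaufort 4 (moderate breeze) spans 5.5–7.9 m/s.

7.9 m/s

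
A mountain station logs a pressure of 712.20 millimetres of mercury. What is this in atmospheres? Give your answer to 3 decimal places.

0.937 atm

1 mmHg = 0.00131579 atm, so 712.20 × 0.00131579 = 0.937 atm.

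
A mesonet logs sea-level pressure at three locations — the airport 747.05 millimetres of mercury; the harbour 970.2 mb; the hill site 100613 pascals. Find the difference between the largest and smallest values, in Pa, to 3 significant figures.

the airport: 747.05 mmHg = 99598.49 Pa.
the harbour: 970.2 mb = 97020.00 Pa.
Spread: 100613.00 − 97020.00 = 3590 Pa.

3590 Pa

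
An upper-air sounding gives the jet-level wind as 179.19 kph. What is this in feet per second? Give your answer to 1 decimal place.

163.3 ft/s

1 km/h = 0.911344 ft/s, so 179.19 × 0.911344 = 163.3 ft/s.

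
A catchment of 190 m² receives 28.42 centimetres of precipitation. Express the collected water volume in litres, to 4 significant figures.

54000 litres

Depth: 28.42 cm × 10 = 284.2 mm.
1 mm over 1 m² is 1 L, so volume = 284.2 × 190 = 53998 L ≈ 54000 L.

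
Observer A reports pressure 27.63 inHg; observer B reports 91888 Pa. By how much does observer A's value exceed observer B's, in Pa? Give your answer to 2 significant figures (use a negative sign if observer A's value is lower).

observer A: 27.63 inHg = 93565.93 Pa.
Difference: 93565.93 − 91888.00 = 1700 Pa.

1700 Pa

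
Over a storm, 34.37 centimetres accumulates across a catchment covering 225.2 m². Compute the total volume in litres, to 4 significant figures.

77400 litres

Depth: 34.37 cm × 10 = 343.7 mm.
1 mm over 1 m² is 1 L, so volume = 343.7 × 225.2 = 77401.24 L ≈ 77400 L.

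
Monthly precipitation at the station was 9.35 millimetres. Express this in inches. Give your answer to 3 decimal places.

0.368 in

1 mm = 0.0393701 in, so 9.35 × 0.0393701 = 0.368 in.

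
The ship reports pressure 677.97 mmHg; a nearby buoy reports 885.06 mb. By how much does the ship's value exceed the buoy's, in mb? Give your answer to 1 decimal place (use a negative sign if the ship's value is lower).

18.8 mb

the ship: 677.97 mmHg = 903.886 mb.
Difference: 903.886 − 885.060 = 18.8 mb.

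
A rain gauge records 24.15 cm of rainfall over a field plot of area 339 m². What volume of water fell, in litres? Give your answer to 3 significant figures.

Depth: 24.15 cm × 10 = 241.5 mm.
1 mm over 1 m² is 1 L, so volume = 241.5 × 339 = 81868.5 L ≈ 81900 L.

81900 litres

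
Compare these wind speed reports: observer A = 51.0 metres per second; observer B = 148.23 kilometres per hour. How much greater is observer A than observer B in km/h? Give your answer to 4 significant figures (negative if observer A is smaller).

35.37 km/h

observer A: 51.0 m/s = 183.6000 km/h.
Difference: 183.6000 − 148.2300 = 35.37 km/h.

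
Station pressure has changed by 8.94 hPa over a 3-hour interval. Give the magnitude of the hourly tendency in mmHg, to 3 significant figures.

8.94 hPa / 3 h × 0.750062 mmHg/hPa = 2.24 mmHg/h.

2.24 mmHg per hour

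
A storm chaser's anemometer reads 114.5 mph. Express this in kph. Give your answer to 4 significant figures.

1 mph = 1.60934 km/h, so 114.5 × 1.60934 = 184.3 km/h.

184.3 km/h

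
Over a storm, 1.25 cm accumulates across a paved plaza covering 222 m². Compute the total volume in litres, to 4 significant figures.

2775 litres

Depth: 1.25 cm × 10 = 12.5 mm.
1 mm over 1 m² is 1 L, so volume = 12.5 × 222 = 2775 L.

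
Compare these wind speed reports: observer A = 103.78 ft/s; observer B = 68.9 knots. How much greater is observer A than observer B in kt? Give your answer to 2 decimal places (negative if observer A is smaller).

-7.41 kt

observer A: 103.78 ft/s = 61.4880 kt.
Difference: 61.4880 − 68.9000 = -7.41 kt.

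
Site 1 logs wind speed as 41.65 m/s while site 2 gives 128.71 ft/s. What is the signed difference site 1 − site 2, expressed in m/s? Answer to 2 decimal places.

2.42 m/s

site 2: 128.71 ft/s = 39.2308 m/s.
Difference: 41.6500 − 39.2308 = 2.42 m/s.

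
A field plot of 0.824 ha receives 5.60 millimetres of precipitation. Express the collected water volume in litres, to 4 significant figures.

Area: 0.824 ha = 8240 m².
1 mm over 1 m² is 1 L, so volume = 5.6 × 8240 = 46144 L ≈ 46140 L.

46140 litres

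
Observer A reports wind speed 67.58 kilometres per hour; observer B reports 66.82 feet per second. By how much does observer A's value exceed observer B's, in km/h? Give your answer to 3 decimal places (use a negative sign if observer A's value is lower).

observer B: 66.82 ft/s = 73.32025 km/h.
Difference: 67.58000 − 73.32025 = -5.740 km/h.

-5.740 km/h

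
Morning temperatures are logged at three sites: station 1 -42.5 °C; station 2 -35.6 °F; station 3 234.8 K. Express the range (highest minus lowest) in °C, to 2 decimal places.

station 2: -35.6 °F = -37.556 °C.
station 3: 234.8 K = -38.350 °C.
Spread: (-37.556) − (-42.500) = 4.944 °C.

4.94 °C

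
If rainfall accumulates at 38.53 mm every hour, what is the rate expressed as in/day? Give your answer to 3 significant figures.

38.53 mm/hour × 0.0393701 in/mm × 24 hour/day = 36.4 in/day.

36.4 in/day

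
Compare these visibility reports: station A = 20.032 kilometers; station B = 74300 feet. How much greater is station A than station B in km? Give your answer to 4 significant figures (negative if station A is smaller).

-2.615 km

station B: 74300 ft = 22.64664 km.
Difference: 20.03200 − 22.64664 = -2.615 km.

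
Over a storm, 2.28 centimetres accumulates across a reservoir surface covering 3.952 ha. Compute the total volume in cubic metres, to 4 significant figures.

Depth: 2.28 cm × 10 = 22.8 mm.
Area: 3.952 ha = 39520 m².
1 mm over 1 m² is 1 L, so volume = 22.8 × 39520 = 901056 L = 901.1 m³.

901.1 cubic metres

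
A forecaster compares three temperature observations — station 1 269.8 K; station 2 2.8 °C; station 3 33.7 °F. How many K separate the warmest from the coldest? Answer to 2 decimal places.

6.15 K

station 1: 269.8 K = -3.350 °C.
station 3: 33.7 °F = 0.944 °C.
Spread: 2.800 − (-3.350) = 6.150 °C.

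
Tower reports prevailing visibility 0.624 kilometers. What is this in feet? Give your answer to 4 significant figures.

1 km = 3280.84 ft, so 0.624 × 3280.84 = 2047 ft.

2047 ft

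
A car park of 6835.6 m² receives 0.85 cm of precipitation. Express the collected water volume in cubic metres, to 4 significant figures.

Depth: 0.85 cm × 10 = 8.5 mm.
1 mm over 1 m² is 1 L, so volume = 8.5 × 6835.6 = 58102.6 L = 58.10 m³.

58.10 cubic metres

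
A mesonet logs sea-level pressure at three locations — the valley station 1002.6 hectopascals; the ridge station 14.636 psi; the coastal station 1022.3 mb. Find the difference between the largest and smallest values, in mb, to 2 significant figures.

20 mb

the valley station: 1002.6 hPa = 1002.60 mb.
the ridge station: 14.636 psi = 1009.12 mb.
Spread: 1022.30 − 1002.60 = 20 mb.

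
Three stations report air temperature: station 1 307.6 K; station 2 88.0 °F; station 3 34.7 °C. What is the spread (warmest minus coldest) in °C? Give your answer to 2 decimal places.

station 1: 307.6 K = 34.450 °C.
station 2: 88.0 °F = 31.111 °C.
Spread: 34.700 − 31.111 = 3.589 °C.

3.59 °C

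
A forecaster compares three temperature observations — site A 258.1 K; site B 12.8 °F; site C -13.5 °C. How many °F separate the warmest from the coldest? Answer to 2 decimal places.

7.89 °F

site A: 258.1 K = -15.050 °C.
site B: 12.8 °F = -10.667 °C.
Spread: (-10.667) − (-15.050) = 4.383 °C = 7.89 °F.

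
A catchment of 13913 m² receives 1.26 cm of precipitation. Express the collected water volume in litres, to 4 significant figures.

175300 litres

Depth: 1.26 cm × 10 = 12.6 mm.
1 mm over 1 m² is 1 L, so volume = 12.6 × 13913 = 175303.8 L ≈ 175300 L.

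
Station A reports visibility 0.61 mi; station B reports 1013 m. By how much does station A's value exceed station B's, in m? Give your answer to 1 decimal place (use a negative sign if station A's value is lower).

-31.3 m

station A: 0.61 SM = 981.700 m.
Difference: 981.700 − 1013.000 = -31.3 m.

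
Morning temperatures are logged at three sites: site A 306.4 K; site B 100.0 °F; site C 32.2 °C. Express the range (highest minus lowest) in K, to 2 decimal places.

5.58 K

site A: 306.4 K = 33.250 °C.
site B: 100.0 °F = 37.778 °C.
Spread: 37.778 − 32.200 = 5.578 °C.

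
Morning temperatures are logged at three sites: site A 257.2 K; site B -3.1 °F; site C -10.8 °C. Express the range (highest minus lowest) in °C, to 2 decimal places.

site A: 257.2 K = -15.950 °C.
site B: -3.1 °F = -19.500 °C.
Spread: (-10.800) − (-19.500) = 8.700 °C.

8.70 °C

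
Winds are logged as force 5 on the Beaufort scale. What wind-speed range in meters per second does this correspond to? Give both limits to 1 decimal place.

8.0 to 10.7 m/s

Beaufort 5 (fresh breeze) spans 8.0–10.7 m/s.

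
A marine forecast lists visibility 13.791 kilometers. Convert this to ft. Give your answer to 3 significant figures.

1 km = 3280.84 ft, so 13.791 × 3280.84 = 45200 ft.

45200 ft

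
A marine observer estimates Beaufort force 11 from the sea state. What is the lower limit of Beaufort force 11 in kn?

Beaufort 11 (violent storm) spans 56–63 knots.

56 kt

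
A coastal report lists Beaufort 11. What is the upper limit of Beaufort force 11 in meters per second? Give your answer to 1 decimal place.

32.6 m/s

Beaufort 11 (violent storm) spans 28.5–32.6 m/s.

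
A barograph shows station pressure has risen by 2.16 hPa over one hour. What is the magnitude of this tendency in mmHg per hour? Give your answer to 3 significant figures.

1.62 mmHg per hour

2.16 hPa / 1 h × 0.750062 mmHg/hPa = 1.62 mmHg/h.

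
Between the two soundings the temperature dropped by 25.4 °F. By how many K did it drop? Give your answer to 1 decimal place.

14.1 K

Converting a difference, only the 9/5 scale factor applies: ΔK = 25.4 × 0.5556 = 14.1 K.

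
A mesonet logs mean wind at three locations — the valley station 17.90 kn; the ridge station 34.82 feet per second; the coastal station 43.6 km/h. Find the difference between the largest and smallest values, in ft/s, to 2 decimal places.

the valley station: 17.90 kt = 30.2118 ft/s.
the coastal station: 43.6 km/h = 39.7346 ft/s.
Spread: 39.7346 − 30.2118 = 9.52 ft/s.

9.52 ft/s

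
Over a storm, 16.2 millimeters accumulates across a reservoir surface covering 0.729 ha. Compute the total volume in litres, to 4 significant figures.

Area: 0.729 ha = 7290 m².
1 mm over 1 m² is 1 L, so volume = 16.2 × 7290 = 118098 L ≈ 118100 L.

118100 litres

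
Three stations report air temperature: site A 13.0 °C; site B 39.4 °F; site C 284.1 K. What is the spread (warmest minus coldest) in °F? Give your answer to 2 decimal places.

16.00 °F

site B: 39.4 °F = 4.111 °C.
site C: 284.1 K = 10.950 °C.
Spread: 13.000 − 4.111 = 8.889 °C = 16.00 °F.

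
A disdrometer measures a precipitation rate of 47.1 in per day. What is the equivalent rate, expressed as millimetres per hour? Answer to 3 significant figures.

49.8 mm/hour

47.1 in/day × 25.4 mm/in × 0.0416667 day/hour = 49.8 mm/hour.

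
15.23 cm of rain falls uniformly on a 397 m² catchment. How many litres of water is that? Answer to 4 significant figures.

Depth: 15.23 cm × 10 = 152.3 mm.
1 mm over 1 m² is 1 L, so volume = 152.3 × 397 = 60463.1 L ≈ 60460 L.

60460 litres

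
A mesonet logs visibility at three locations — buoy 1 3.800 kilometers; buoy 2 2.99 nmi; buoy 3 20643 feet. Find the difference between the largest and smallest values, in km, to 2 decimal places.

buoy 2: 2.99 nmi = 5.5375 km.
buoy 3: 20643 ft = 6.2920 km.
Spread: 6.2920 − 3.8000 = 2.49 km.

2.49 km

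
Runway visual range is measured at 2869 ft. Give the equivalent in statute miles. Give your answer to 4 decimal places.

1 ft = 0.000189394 SM, so 2869 × 0.000189394 = 0.5434 SM.

0.5434 SM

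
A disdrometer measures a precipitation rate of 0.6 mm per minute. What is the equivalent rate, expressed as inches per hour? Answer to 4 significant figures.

1.417 in/hour

0.6 mm/minute × 0.0393701 in/mm × 60 minute/hour = 1.417 in/hour.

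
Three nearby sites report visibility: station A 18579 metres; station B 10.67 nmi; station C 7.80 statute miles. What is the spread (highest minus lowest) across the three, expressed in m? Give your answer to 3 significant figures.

station B: 10.67 nmi = 19760.84 m.
station C: 7.80 SM = 12552.88 m.
Spread: 19760.84 − 12552.88 = 7210 m.

7210 m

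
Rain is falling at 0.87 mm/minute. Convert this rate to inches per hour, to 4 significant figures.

0.87 mm/minute × 0.0393701 in/mm × 60 minute/hour = 2.055 in/hour.

2.055 in/hour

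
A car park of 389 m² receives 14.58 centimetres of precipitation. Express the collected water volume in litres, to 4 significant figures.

Depth: 14.58 cm × 10 = 145.8 mm.
1 mm over 1 m² is 1 L, so volume = 145.8 × 389 = 56716.2 L ≈ 56720 L.

56720 litres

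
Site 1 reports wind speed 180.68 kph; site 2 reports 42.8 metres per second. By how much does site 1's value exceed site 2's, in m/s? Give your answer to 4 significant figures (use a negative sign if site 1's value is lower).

7.389 m/s

site 1: 180.68 km/h = 50.18889 m/s.
Difference: 50.18889 − 42.80000 = 7.389 m/s.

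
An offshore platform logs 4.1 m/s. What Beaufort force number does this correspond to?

4.1 m/s lies in the Beaufort 3 band (gentle breeze, 3.4–5.4 m/s).

Beaufort force 3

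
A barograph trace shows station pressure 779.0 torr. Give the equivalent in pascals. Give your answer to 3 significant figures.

104000 Pa

1 mmHg = 133.322 Pa, so 779.0 × 133.322 = 104000 Pa.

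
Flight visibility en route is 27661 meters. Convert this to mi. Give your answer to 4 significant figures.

17.19 SM

1 m = 0.000621371 SM, so 27661 × 0.000621371 = 17.19 SM.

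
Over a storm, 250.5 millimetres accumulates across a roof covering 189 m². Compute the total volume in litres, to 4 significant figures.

47340 litres

1 mm over 1 m² is 1 L, so volume = 250.5 × 189 = 47344.5 L ≈ 47340 L.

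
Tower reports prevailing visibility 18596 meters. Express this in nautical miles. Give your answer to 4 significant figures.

1 m = 0.000539957 nmi, so 18596 × 0.000539957 = 10.04 nmi.

10.04 nmi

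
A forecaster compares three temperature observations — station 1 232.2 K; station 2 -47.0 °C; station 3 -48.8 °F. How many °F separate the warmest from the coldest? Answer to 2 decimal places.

station 1: 232.2 K = -40.950 °C.
station 3: -48.8 °F = -44.889 °C.
Spread: (-40.950) − (-47.000) = 6.050 °C = 10.89 °F.

10.89 °F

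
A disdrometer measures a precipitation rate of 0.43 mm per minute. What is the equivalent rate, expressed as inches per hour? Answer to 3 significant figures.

0.43 mm/minute × 0.0393701 in/mm × 60 minute/hour = 1.02 in/hour.

1.02 in/hour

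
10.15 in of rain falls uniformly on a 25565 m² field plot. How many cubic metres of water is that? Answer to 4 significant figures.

Depth: 10.15 in × 25.4 = 257.81 mm.
1 mm over 1 m² is 1 L, so volume = 257.81 × 25565 = 6590912.7 L = 6591 m³.

6591 cubic metres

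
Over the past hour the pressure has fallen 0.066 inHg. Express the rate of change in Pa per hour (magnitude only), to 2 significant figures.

0.066 inHg / 1 h × 3386.39 Pa/inHg = 220 Pa/h.

220 Pa per hour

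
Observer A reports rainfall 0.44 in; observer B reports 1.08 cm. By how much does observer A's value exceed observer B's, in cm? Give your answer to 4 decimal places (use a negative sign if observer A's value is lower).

0.0376 cm

observer A: 0.44 in = 1.117600 cm.
Difference: 1.117600 − 1.080000 = 0.0376 cm.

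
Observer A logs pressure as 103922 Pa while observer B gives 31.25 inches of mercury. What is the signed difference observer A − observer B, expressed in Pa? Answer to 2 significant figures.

observer B: 31.25 inHg = 105824.66 Pa.
Difference: 103922.00 − 105824.66 = -1900 Pa.

-1900 Pa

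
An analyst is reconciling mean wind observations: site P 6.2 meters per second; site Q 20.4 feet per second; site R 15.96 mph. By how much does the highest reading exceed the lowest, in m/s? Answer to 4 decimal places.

0.9348 m/s

site Q: 20.4 ft/s = 6.217920 m/s.
site R: 15.96 mph = 7.134758 m/s.
Spread: 7.134758 − 6.200000 = 0.9348 m/s.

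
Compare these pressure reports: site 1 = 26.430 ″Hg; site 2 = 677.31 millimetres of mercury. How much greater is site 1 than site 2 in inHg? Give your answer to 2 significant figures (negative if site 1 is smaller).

site 2: 677.31 mmHg = 26.6657 inHg.
Difference: 26.4300 − 26.6657 = -0.24 inHg.

-0.24 inHg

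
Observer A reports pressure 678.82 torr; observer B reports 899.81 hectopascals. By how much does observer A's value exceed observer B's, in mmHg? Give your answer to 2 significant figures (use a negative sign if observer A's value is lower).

observer B: 899.81 hPa = 674.913 mmHg.
Difference: 678.820 − 674.913 = 3.9 mmHg.

3.9 mmHg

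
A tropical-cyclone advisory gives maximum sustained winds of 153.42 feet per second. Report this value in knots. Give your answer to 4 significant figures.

90.90 kt

1 ft/s = 0.592484 kt, so 153.42 × 0.592484 = 90.90 kt.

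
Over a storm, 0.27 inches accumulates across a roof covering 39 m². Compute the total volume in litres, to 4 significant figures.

267.5 litres

Depth: 0.27 in × 25.4 = 6.858 mm.
1 mm over 1 m² is 1 L, so volume = 6.858 × 39 = 267.462 L ≈ 267.5 L.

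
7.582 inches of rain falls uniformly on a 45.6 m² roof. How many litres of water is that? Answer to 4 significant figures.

8782 litres

Depth: 7.582 in × 25.4 = 192.5828 mm.
1 mm over 1 m² is 1 L, so volume = 192.5828 × 45.6 = 8781.7757 L ≈ 8782 L.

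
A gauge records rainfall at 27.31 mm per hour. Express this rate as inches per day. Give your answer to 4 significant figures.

27.31 mm/hour × 0.0393701 in/mm × 24 hour/day = 25.80 in/day.

25.80 in/day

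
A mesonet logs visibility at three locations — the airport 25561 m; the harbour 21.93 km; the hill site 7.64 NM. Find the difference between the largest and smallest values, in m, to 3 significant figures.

the harbour: 21.93 km = 21930.00 m.
the hill site: 7.64 nmi = 14149.28 m.
Spread: 25561.00 − 14149.28 = 11400 m.

11400 m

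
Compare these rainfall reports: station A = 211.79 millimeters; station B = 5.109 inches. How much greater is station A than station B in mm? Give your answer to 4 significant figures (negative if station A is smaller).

station B: 5.109 in = 129.7686 mm.
Difference: 211.7900 − 129.7686 = 82.02 mm.

82.02 mm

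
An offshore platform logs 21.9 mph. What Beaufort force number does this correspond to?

Beaufort force 5

21.9 mph = 9.8 m/s, which is Beaufort 5 (fresh breeze, 8.0–10.7 m/s).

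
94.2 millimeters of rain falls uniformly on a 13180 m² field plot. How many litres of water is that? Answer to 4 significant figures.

1 mm over 1 m² is 1 L, so volume = 94.2 × 13180 = 1241556 L ≈ 1242000 L.

1242000 litres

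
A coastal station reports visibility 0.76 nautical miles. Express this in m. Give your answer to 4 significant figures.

1408 m

1 nmi = 1852 m, so 0.76 × 1852 = 1408 m.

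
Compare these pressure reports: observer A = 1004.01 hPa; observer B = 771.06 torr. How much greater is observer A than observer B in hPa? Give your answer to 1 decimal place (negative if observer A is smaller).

-24.0 hPa

observer B: 771.06 mmHg = 1027.996 hPa.
Difference: 1004.010 − 1027.996 = -24.0 hPa.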